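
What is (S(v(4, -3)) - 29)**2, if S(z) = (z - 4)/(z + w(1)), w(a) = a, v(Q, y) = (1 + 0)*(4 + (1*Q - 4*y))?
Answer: 351649/441 ≈ 797.39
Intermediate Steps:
v(Q, y) = 4 + Q - 4*y (v(Q, y) = 1*(4 + (Q - 4*y)) = 1*(4 + Q - 4*y) = 4 + Q - 4*y)
S(z) = (-4 + z)/(1 + z) (S(z) = (z - 4)/(z + 1) = (-4 + z)/(1 + z))
(S(v(4, -3)) - 29)**2 = ((-4 + (4 + 4 - 4*(-3)))/(1 + (4 + 4 - 4*(-3))) - 29)**2 = ((-4 + (4 + 4 + 12))/(1 + (4 + 4 + 12)) - 29)**2 = ((-4 + 20)/(1 + 20) - 29)**2 = (16/21 - 29)**2 = (-593/21)**2 = 351649/441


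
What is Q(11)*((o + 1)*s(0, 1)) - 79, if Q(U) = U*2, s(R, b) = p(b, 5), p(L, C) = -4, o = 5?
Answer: -607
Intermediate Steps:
s(R, b) = -4
Q(U) = 2*U
Q(11)*((o + 1)*s(0, 1)) - 79 = (2*11)*((5 + 1)*(-4)) - 79 = 22*(6*(-4)) - 79 = 22*(-24) - 79 = -528 - 79 = -607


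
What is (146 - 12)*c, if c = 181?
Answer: 24254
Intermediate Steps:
(146 - 12)*c = (146 - 12)*181 = 134*181 = 24254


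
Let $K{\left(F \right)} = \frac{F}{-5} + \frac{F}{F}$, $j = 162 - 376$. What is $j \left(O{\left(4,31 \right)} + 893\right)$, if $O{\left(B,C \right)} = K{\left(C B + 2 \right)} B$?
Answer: $- \frac{851934}{5} \approx -1.7039 \cdot 10^{5}$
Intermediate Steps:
$j = -214$
$K{\left(F \right)} = 1 - \frac{F}{5}$ ($K{\left(F \right)} = F \left(- \frac{1}{5}\right) + 1 = - \frac{F}{5} + 1 = 1 - \frac{F}{5}$)
$O{\left(B,C \right)} = B \left(\frac{3}{5} - \frac{B C}{5}\right)$ ($O{\left(B,C \right)} = \left(1 - \frac{C B + 2}{5}\right) B = \left(1 - \frac{B C + 2}{5}\right) B = \left(1 - \frac{2 + B C}{5}\right) B = \left(1 - \left(\frac{2}{5} + \frac{B C}{5}\right)\right) B = \left(\frac{3}{5} - \frac{B C}{5}\right) B = B \left(\frac{3}{5} - \frac{B C}{5}\right)$)
$j \left(O{\left(4,31 \right)} + 893\right) = - 214 \left(\frac{1}{5} \cdot 4 \left(3 - 4 \cdot 31\right) + 893\right) = - 214 \left(\frac{1}{5} \cdot 4 \left(3 - 124\right) + 893\right) = - 214 \left(\frac{1}{5} \cdot 4 \left(-121\right) + 893\right) = - 214 \left(- \frac{484}{5} + 893\right) = \left(-214\right) \frac{3981}{5} = - \frac{851934}{5}$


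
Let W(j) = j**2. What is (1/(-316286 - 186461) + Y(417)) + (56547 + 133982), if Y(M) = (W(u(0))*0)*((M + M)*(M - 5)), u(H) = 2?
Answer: 95787883162/502747 ≈ 1.9053e+5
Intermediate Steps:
Y(M) = 0 (Y(M) = (2**2*0)*((M + M)*(M - 5)) = (4*0)*((2*M)*(-5 + M)) = 0*(2*M*(-5 + M)) = 0)
(1/(-316286 - 186461) + Y(417)) + (56547 + 133982) = (1/(-316286 - 186461) + 0) + (56547 + 133982) = (1/(-502747) + 0) + 190529 = (-1/502747 + 0) + 190529 = -1/502747 + 190529 = 95787883162/502747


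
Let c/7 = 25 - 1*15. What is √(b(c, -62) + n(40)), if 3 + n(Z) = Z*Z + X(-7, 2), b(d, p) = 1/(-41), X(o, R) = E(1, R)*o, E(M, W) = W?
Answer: √2660982/41 ≈ 39.787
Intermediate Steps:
c = 70 (c = 7*(25 - 1*15) = 7*(25 - 15) = 7*10 = 70)
X(o, R) = R*o
b(d, p) = -1/41
n(Z) = -17 + Z² (n(Z) = -3 + (Z*Z + 2*(-7)) = -3 + (Z² - 14) = -3 + (-14 + Z²) = -17 + Z²)
√(b(c, -62) + n(40)) = √(-1/41 + (-17 + 40²)) = √(-1/41 + (-17 + 1600)) = √(-1/41 + 1583) = √(64902/41) = √2660982/41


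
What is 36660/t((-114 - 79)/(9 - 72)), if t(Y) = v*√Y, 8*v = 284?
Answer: 219960*√1351/13703 ≈ 590.00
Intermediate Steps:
v = 71/2 (v = (⅛)*284 = 71/2 ≈ 35.500)
t(Y) = 71*√Y/2
36660/t((-114 - 79)/(9 - 72)) = 36660/((71*√((-114 - 79)/(9 - 72))/2)) = 36660/((71*√(-193/(-63))/2)) = 36660/((71*√(-193*(-1/63))/2)) = 36660/((71*√(193/63)/2)) = 36660/((71*(√1351/21)/2)) = 36660/((71*√1351/42)) = 36660*(6*√1351/13703) = 219960*√1351/13703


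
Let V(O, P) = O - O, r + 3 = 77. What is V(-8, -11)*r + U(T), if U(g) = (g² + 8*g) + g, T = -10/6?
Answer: -110/9 ≈ -12.222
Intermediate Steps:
r = 74 (r = -3 + 77 = 74)
T = -5/3 (T = -10*⅙ = -5/3 ≈ -1.6667)
V(O, P) = 0
U(g) = g² + 9*g
V(-8, -11)*r + U(T) = 0*74 - 5*(9 - 5/3)/3 = 0 - 5/3*22/3 = 0 - 110/9 = -110/9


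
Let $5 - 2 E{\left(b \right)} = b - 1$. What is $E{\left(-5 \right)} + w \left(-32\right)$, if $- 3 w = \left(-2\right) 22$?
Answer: $- \frac{2783}{6} \approx -463.83$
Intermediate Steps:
$w = \frac{44}{3}$ ($w = - \frac{\left(-2\right) 22}{3} = \left(- \frac{1}{3}\right) \left(-44\right) = \frac{44}{3} \approx 14.667$)
$E{\left(b \right)} = 3 - \frac{b}{2}$ ($E{\left(b \right)} = \frac{5}{2} - \frac{b - 1}{2} = \frac{5}{2} - \frac{-1 + b}{2} = \frac{5}{2} - \left(- \frac{1}{2} + \frac{b}{2}\right) = 3 - \frac{b}{2}$)
$E{\left(-5 \right)} + w \left(-32\right) = \left(3 - - \frac{5}{2}\right) + \frac{44}{3} \left(-32\right) = \left(3 + \frac{5}{2}\right) - \frac{1408}{3} = \frac{11}{2} - \frac{1408}{3} = - \frac{2783}{6}$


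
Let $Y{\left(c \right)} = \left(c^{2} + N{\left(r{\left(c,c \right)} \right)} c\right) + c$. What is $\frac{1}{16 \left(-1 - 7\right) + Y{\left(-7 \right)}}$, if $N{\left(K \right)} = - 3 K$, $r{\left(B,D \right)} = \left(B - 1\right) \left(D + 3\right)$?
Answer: $\frac{1}{586} \approx 0.0017065$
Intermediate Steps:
$r{\left(B,D \right)} = \left(-1 + B\right) \left(3 + D\right)$
$Y{\left(c \right)} = c + c^{2} + c \left(9 - 6 c - 3 c^{2}\right)$ ($Y{\left(c \right)} = \left(c^{2} + - 3 \left(-3 - c + 3 c + c c\right) c\right) + c = \left(c^{2} + - 3 \left(-3 - c + 3 c + c^{2}\right) c\right) + c = \left(c^{2} + - 3 \left(-3 + c^{2} + 2 c\right) c\right) + c = \left(c^{2} + \left(9 - 6 c - 3 c^{2}\right) c\right) + c = \left(c^{2} + c \left(9 - 6 c - 3 c^{2}\right)\right) + c = c + c^{2} + c \left(9 - 6 c - 3 c^{2}\right)$)
$\frac{1}{16 \left(-1 - 7\right) + Y{\left(-7 \right)}} = \frac{1}{16 \left(-1 - 7\right) - 7 \left(10 - -35 - 3 \left(-7\right)^{2}\right)} = \frac{1}{16 \left(-8\right) - 7 \left(10 + 35 - 147\right)} = \frac{1}{-128 - 7 \left(10 + 35 - 147\right)} = \frac{1}{-128 - -714} = \frac{1}{-128 + 714} = \frac{1}{586}$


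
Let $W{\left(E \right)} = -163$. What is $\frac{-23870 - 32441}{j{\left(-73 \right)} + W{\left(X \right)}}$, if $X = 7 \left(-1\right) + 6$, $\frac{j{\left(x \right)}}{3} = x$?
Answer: $\frac{56311}{382} \approx 147.41$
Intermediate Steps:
$j{\left(x \right)} = 3 x$
$X = -1$ ($X = -7 + 6 = -1$)
$\frac{-23870 - 32441}{j{\left(-73 \right)} + W{\left(X \right)}} = \frac{-23870 - 32441}{3 \left(-73\right) - 163} = - \frac{56311}{-219 - 163} = - \frac{56311}{-382} = \left(-56311\right) \left(- \frac{1}{382}\right) = \frac{56311}{382}$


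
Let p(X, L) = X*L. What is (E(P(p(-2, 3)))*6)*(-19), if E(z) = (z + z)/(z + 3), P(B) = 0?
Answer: 0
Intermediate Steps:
p(X, L) = L*X
E(z) = 2*z/(3 + z) (E(z) = (2*z)/(3 + z) = 2*z/(3 + z))
(E(P(p(-2, 3)))*6)*(-19) = ((2*0/(3 + 0))*6)*(-19) = ((2*0/3)*6)*(-19) = ((2*0*(⅓))*6)*(-19) = (0*6)*(-19) = 0*(-19) = 0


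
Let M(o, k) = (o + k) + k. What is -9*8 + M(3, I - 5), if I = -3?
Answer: -85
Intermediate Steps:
M(o, k) = o + 2*k (M(o, k) = (k + o) + k = o + 2*k)
-9*8 + M(3, I - 5) = -9*8 + (3 + 2*(-3 - 5)) = -72 + (3 + 2*(-8)) = -72 + (3 - 16) = -72 - 13 = -85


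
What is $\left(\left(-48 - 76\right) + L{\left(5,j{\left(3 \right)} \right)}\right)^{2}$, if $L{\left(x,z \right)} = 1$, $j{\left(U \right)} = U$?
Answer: $15129$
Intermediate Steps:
$\left(\left(-48 - 76\right) + L{\left(5,j{\left(3 \right)} \right)}\right)^{2} = \left(\left(-48 - 76\right) + 1\right)^{2} = \left(-124 + 1\right)^{2} = \left(-123\right)^{2} = 15129$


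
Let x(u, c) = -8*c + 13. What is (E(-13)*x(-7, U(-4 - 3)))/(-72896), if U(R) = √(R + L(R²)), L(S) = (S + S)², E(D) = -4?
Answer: 13/18224 - √9597/2278 ≈ -0.042291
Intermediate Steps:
L(S) = 4*S² (L(S) = (2*S)² = 4*S²)
U(R) = √(R + 4*R⁴) (U(R) = √(R + 4*(R²)²) = √(R + 4*R⁴))
x(u, c) = 13 - 8*c
(E(-13)*x(-7, U(-4 - 3)))/(-72896) = -4*(13 - 8*√((-4 - 3) + 4*(-4 - 3)⁴))/(-72896) = -4*(13 - 8*√(-7 + 4*(-7)⁴))*(-1/72896) = -4*(13 - 8*√(-7 + 4*2401))*(-1/72896) = -4*(13 - 8*√(-7 + 9604))*(-1/72896) = -4*(13 - 8*√9597)*(-1/72896) = (-52 + 32*√9597)*(-1/72896) = 13/18224 - √9597/2278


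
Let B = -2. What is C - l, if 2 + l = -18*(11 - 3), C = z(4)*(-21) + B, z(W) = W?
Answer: 60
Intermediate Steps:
C = -86 (C = 4*(-21) - 2 = -84 - 2 = -86)
l = -146 (l = -2 - 18*(11 - 3) = -2 - 18*8 = -2 - 144 = -146)
C - l = -86 - 1*(-146) = -86 + 146 = 60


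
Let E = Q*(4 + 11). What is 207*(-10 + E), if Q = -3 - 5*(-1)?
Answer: 4140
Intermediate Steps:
Q = 2 (Q = -3 + 5 = 2)
E = 30 (E = 2*(4 + 11) = 2*15 = 30)
207*(-10 + E) = 207*(-10 + 30) = 207*20 = 4140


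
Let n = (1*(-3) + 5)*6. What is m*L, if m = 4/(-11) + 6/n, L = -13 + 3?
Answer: -15/11 ≈ -1.3636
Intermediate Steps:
L = -10
n = 12 (n = (-3 + 5)*6 = 2*6 = 12)
m = 3/22 (m = 4/(-11) + 6/12 = 4*(-1/11) + 6*(1/12) = -4/11 + 1/2 = 3/22 ≈ 0.13636)
m*L = (3/22)*(-10) = -15/11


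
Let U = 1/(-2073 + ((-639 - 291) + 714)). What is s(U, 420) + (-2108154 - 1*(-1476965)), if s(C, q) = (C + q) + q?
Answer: -1442868862/2289 ≈ -6.3035e+5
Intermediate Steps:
U = -1/2289 (U = 1/(-2073 + (-930 + 714)) = 1/(-2073 - 216) = 1/(-2289) = -1/2289 ≈ -0.00043687)
s(C, q) = C + 2*q
s(U, 420) + (-2108154 - 1*(-1476965)) = (-1/2289 + 2*420) + (-2108154 - 1*(-1476965)) = (-1/2289 + 840) + (-2108154 + 1476965) = 1922759/2289 - 631189 = -1442868862/2289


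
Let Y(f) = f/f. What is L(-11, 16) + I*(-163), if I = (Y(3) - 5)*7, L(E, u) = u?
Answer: 4580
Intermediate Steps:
Y(f) = 1
I = -28 (I = (1 - 5)*7 = -4*7 = -28)
L(-11, 16) + I*(-163) = 16 - 28*(-163) = 16 + 4564 = 4580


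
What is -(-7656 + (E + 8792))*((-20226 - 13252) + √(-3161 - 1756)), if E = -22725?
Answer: -722756542 + 21589*I*√4917 ≈ -7.2276e+8 + 1.5139e+6*I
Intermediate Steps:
-(-7656 + (E + 8792))*((-20226 - 13252) + √(-3161 - 1756)) = -(-7656 + (-22725 + 8792))*((-20226 - 13252) + √(-3161 - 1756)) = -(-7656 - 13933)*(-33478 + √(-4917)) = -(-21589)*(-33478 + I*√4917) = -(722756542 - 21589*I*√4917) = -722756542 + 21589*I*√4917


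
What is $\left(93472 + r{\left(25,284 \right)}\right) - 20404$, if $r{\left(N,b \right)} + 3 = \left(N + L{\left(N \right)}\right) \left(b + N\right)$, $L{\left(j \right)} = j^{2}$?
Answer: $273915$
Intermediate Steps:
$r{\left(N,b \right)} = -3 + \left(N + b\right) \left(N + N^{2}\right)$ ($r{\left(N,b \right)} = -3 + \left(N + N^{2}\right) \left(b + N\right) = -3 + \left(N + N^{2}\right) \left(N + b\right) = -3 + \left(N + b\right) \left(N + N^{2}\right)$)
$\left(93472 + r{\left(25,284 \right)}\right) - 20404 = \left(93472 + \left(-3 + 25^{2} + 25^{3} + 25 \cdot 284 + 284 \cdot 25^{2}\right)\right) - 20404 = \left(93472 + \left(-3 + 625 + 15625 + 7100 + 284 \cdot 625\right)\right) - 20404 = \left(93472 + \left(-3 + 625 + 15625 + 7100 + 177500\right)\right) - 20404 = \left(93472 + 200847\right) - 20404 = 294319 - 20404 = 273915$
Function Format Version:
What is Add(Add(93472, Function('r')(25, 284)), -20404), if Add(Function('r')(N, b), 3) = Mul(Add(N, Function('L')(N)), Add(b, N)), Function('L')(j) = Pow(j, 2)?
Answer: 273915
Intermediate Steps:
Function('r')(N, b) = Add(-3, Mul(Add(N, b), Add(N, Pow(N, 2)))) (Function('r')(N, b) = Add(-3, Mul(Add(N, Pow(N, 2)), Add(b, N))) = Add(-3, Mul(Add(N, Pow(N, 2)), Add(N, b))) = Add(-3, Mul(Add(N, b), Add(N, Pow(N, 2)))))
Add(Add(93472, Function('r')(25, 284)), -20404) = Add(Add(93472, Add(-3, Pow(25, 2), Pow(25, 3), Mul(25, 284), Mul(284, Pow(25, 2)))), -20404) = Add(Add(93472, Add(-3, 625, 15625, 7100, Mul(284, 625))), -20404) = Add(Add(93472, Add(-3, 625, 15625, 7100, 177500)), -20404) = Add(Add(93472, 200847), -20404) = Add(294319, -20404) = 273915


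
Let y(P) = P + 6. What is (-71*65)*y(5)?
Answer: -50765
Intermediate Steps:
y(P) = 6 + P
(-71*65)*y(5) = (-71*65)*(6 + 5) = -4615*11 = -50765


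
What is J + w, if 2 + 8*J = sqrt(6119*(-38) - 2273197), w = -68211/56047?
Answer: -328891/224188 + I*sqrt(2505719)/8 ≈ -1.467 + 197.87*I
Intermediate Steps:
w = -68211/56047 (w = -68211*1/56047 = -68211/56047 ≈ -1.2170)
J = -1/4 + I*sqrt(2505719)/8 (J = -1/4 + sqrt(6119*(-38) - 2273197)/8 = -1/4 + sqrt(-232522 - 2273197)/8 = -1/4 + sqrt(-2505719)/8 = -1/4 + (I*sqrt(2505719))/8 = -1/4 + I*sqrt(2505719)/8 ≈ -0.25 + 197.87*I)
J + w = (-1/4 + I*sqrt(2505719)/8) - 68211/56047 = -328891/224188 + I*sqrt(2505719)/8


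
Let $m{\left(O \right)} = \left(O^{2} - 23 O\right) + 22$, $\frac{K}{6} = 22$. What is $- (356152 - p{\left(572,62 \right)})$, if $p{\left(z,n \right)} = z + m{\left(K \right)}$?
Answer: $-341170$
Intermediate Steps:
$K = 132$ ($K = 6 \cdot 22 = 132$)
$m{\left(O \right)} = 22 + O^{2} - 23 O$
$p{\left(z,n \right)} = 14410 + z$ ($p{\left(z,n \right)} = z + \left(22 + 132^{2} - 3036\right) = z + \left(22 + 17424 - 3036\right) = z + 14410 = 14410 + z$)
$- (356152 - p{\left(572,62 \right)}) = - (356152 - \left(14410 + 572\right)) = - (356152 - 14982) = \left(-1\right) 341170 = -341170$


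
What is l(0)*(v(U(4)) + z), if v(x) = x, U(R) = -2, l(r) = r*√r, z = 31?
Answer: 0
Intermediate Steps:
l(r) = r^(3/2)
l(0)*(v(U(4)) + z) = 0^(3/2)*(-2 + 31) = 0*29 = 0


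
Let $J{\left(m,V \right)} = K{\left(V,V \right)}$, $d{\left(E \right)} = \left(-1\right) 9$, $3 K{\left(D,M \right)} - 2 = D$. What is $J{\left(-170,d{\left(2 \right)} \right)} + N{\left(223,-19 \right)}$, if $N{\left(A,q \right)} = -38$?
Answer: $- \frac{121}{3} \approx -40.333$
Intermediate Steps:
$K{\left(D,M \right)} = \frac{2}{3} + \frac{D}{3}$
$d{\left(E \right)} = -9$
$J{\left(m,V \right)} = \frac{2}{3} + \frac{V}{3}$
$J{\left(-170,d{\left(2 \right)} \right)} + N{\left(223,-19 \right)} = \left(\frac{2}{3} + \frac{1}{3} \left(-9\right)\right) - 38 = \left(\frac{2}{3} - 3\right) - 38 = - \frac{7}{3} - 38 = - \frac{121}{3}$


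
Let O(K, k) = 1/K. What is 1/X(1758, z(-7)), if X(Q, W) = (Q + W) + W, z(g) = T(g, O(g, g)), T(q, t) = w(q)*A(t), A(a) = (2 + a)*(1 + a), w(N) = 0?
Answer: 1/1758 ≈ 0.00056883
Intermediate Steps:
A(a) = (1 + a)*(2 + a)
T(q, t) = 0 (T(q, t) = 0*(2 + t**2 + 3*t) = 0)
z(g) = 0
X(Q, W) = Q + 2*W
1/X(1758, z(-7)) = 1/(1758 + 2*0) = 1/(1758 + 0) = 1/1758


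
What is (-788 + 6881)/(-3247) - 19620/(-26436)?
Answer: -8114034/7153141 ≈ -1.1343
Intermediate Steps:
(-788 + 6881)/(-3247) - 19620/(-26436) = 6093*(-1/3247) - 19620*(-1/26436) = -6093/3247 + 1635/2203 = -8114034/7153141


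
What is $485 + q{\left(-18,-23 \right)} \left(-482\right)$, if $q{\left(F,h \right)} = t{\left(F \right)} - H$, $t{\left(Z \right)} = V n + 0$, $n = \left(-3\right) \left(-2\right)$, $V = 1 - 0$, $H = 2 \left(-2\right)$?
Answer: $-4335$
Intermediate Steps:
$H = -4$
$V = 1$ ($V = 1 + 0 = 1$)
$n = 6$
$t{\left(Z \right)} = 6$ ($t{\left(Z \right)} = 1 \cdot 6 + 0 = 6 + 0 = 6$)
$q{\left(F,h \right)} = 10$ ($q{\left(F,h \right)} = 6 - -4 = 6 + 4 = 10$)
$485 + q{\left(-18,-23 \right)} \left(-482\right) = 485 + 10 \left(-482\right) = 485 - 4820 = -4335$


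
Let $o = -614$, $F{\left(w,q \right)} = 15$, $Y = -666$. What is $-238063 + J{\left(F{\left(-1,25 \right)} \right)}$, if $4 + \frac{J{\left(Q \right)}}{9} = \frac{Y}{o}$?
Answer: $- \frac{73093396}{307} \approx -2.3809 \cdot 10^{5}$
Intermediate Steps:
$J{\left(Q \right)} = - \frac{8055}{307}$ ($J{\left(Q \right)} = -36 + 9 \left(- \frac{666}{-614}\right) = -36 + 9 \left(\left(-666\right) \left(- \frac{1}{614}\right)\right) = -36 + 9 \cdot \frac{333}{307} = -36 + \frac{2997}{307} = - \frac{8055}{307}$)
$-238063 + J{\left(F{\left(-1,25 \right)} \right)} = -238063 - \frac{8055}{307} = - \frac{73093396}{307}$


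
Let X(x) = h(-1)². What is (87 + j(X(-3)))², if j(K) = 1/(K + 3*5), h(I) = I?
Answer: 1940449/256 ≈ 7579.9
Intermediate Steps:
X(x) = 1 (X(x) = (-1)² = 1)
j(K) = 1/(15 + K) (j(K) = 1/(K + 15) = 1/(15 + K))
(87 + j(X(-3)))² = (87 + 1/(15 + 1))² = (87 + 1/16)² = (1393/16)² = 1940449/256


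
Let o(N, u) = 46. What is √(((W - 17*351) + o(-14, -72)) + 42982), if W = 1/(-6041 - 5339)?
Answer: √1199890639255/5690 ≈ 192.51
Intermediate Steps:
W = -1/11380 (W = 1/(-11380) = -1/11380 ≈ -8.7873e-5)
√(((W - 17*351) + o(-14, -72)) + 42982) = √(((-1/11380 - 17*351) + 46) + 42982) = √(((-1/11380 - 5967) + 46) + 42982) = √((-67904461/11380 + 46) + 42982) = √(-67380981/11380 + 42982) = √(421754179/11380) = √1199890639255/5690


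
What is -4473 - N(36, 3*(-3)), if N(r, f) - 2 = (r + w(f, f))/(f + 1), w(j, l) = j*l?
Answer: -35683/8 ≈ -4460.4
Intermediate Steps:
N(r, f) = 2 + (r + f²)/(1 + f) (N(r, f) = 2 + (r + f*f)/(f + 1) = 2 + (r + f²)/(1 + f))
-4473 - N(36, 3*(-3)) = -4473 - (2 + 36 + (3*(-3))² + 2*(3*(-3)))/(1 + 3*(-3)) = -4473 - (2 + 36 + (-9)² + 2*(-9))/(1 - 9) = -4473 - (2 + 36 + 81 - 18)/(-8) = -4473 - (-1)*101/8 = -4473 - 1*(-101/8) = -4473 + 101/8 = -35683/8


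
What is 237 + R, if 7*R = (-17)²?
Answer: 1948/7 ≈ 278.29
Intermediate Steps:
R = 289/7 (R = (⅐)*(-17)² = (⅐)*289 = 289/7 ≈ 41.286)
237 + R = 237 + 289/7 = 1948/7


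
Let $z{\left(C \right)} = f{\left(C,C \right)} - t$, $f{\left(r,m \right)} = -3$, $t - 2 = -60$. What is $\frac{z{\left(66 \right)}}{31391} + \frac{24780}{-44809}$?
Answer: $- \frac{775404485}{1406599319} \approx -0.55126$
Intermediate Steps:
$t = -58$ ($t = 2 - 60 = -58$)
$z{\left(C \right)} = 55$ ($z{\left(C \right)} = -3 - -58 = -3 + 58 = 55$)
$\frac{z{\left(66 \right)}}{31391} + \frac{24780}{-44809} = \frac{55}{31391} + \frac{24780}{-44809} = 55 \cdot \frac{1}{31391} + 24780 \left(- \frac{1}{44809}\right) = \frac{55}{31391} - \frac{24780}{44809} = - \frac{775404485}{1406599319}$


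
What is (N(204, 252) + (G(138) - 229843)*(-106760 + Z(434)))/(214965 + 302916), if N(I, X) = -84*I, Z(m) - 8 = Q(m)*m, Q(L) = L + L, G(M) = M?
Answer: -1265534264/10569 ≈ -1.1974e+5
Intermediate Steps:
Q(L) = 2*L
Z(m) = 8 + 2*m**2 (Z(m) = 8 + (2*m)*m = 8 + 2*m**2)
(N(204, 252) + (G(138) - 229843)*(-106760 + Z(434)))/(214965 + 302916) = (-84*204 + (138 - 229843)*(-106760 + (8 + 2*434**2)))/(214965 + 302916) = (-17136 - 229705*(-106760 + (8 + 2*188356)))/517881 = (-17136 - 229705*(-106760 + (8 + 376712)))*(1/517881) = (-17136 - 229705*(-106760 + 376720))*(1/517881) = (-17136 - 229705*269960)*(1/517881) = (-17136 - 62011161800)*(1/517881) = -62011178936*1/517881 = -1265534264/10569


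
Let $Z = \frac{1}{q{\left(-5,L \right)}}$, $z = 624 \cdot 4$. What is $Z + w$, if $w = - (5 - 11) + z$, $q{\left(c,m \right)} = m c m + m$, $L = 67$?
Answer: $\frac{55989755}{22378} \approx 2502.0$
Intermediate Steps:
$z = 2496$
$q{\left(c,m \right)} = m + c m^{2}$ ($q{\left(c,m \right)} = c m m + m = c m^{2} + m = m + c m^{2}$)
$Z = - \frac{1}{22378}$ ($Z = \frac{1}{67 \left(1 - 335\right)} = \frac{1}{67 \left(-334\right)} = \frac{1}{-22378} = - \frac{1}{22378} \approx -4.4687 \cdot 10^{-5}$)
$w = 2502$ ($w = - (5 - 11) + 2496 = \left(-1\right) \left(-6\right) + 2496 = 6 + 2496 = 2502$)
$Z + w = - \frac{1}{22378} + 2502 = \frac{55989755}{22378}$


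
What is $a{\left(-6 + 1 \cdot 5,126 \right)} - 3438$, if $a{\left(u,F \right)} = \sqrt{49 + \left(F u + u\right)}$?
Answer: $-3438 + i \sqrt{78} \approx -3438.0 + 8.8318 i$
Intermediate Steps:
$a{\left(u,F \right)} = \sqrt{49 + u + F u}$ ($a{\left(u,F \right)} = \sqrt{49 + \left(u + F u\right)} = \sqrt{49 + u + F u}$)
$a{\left(-6 + 1 \cdot 5,126 \right)} - 3438 = \sqrt{49 + \left(-6 + 1 \cdot 5\right) + 126 \left(-6 + 1 \cdot 5\right)} - 3438 = \sqrt{49 + \left(-6 + 5\right) + 126 \left(-6 + 5\right)} - 3438 = \sqrt{49 - 1 + 126 \left(-1\right)} - 3438 = \sqrt{49 - 1 - 126} - 3438 = \sqrt{-78} - 3438 = i \sqrt{78} - 3438 = -3438 + i \sqrt{78}$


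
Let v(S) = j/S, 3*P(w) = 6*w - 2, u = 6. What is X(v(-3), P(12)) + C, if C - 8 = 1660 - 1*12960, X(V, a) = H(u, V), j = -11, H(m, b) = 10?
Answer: -11282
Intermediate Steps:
P(w) = -⅔ + 2*w (P(w) = (6*w - 2)/3 = (-2 + 6*w)/3 = -⅔ + 2*w)
v(S) = -11/S
X(V, a) = 10
C = -11292 (C = 8 + (1660 - 1*12960) = 8 + (1660 - 12960) = 8 - 11300 = -11292)
X(v(-3), P(12)) + C = 10 - 11292 = -11282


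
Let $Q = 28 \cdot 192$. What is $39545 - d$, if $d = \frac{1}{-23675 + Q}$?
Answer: $\frac{723633956}{18299} \approx 39545.0$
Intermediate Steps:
$Q = 5376$
$d = - \frac{1}{18299}$ ($d = \frac{1}{-23675 + 5376} = \frac{1}{-18299} = - \frac{1}{18299} \approx -5.4648 \cdot 10^{-5}$)
$39545 - d = 39545 - - \frac{1}{18299} = 39545 + \frac{1}{18299} = \frac{723633956}{18299}$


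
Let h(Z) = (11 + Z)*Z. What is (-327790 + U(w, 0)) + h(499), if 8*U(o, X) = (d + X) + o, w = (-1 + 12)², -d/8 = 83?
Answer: -586943/8 ≈ -73368.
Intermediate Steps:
d = -664 (d = -8*83 = -664)
h(Z) = Z*(11 + Z)
w = 121 (w = 11² = 121)
U(o, X) = -83 + X/8 + o/8 (U(o, X) = ((-664 + X) + o)/8 = (-664 + X + o)/8 = -83 + X/8 + o/8)
(-327790 + U(w, 0)) + h(499) = (-327790 + (-83 + (⅛)*0 + (⅛)*121)) + 499*(11 + 499) = (-327790 + (-83 + 0 + 121/8)) + 499*510 = (-327790 - 543/8) + 254490 = -2622863/8 + 254490 = -586943/8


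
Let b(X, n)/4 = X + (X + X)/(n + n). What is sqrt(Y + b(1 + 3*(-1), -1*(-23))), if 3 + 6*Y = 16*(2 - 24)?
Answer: 11*I*sqrt(10626)/138 ≈ 8.2167*I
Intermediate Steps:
b(X, n) = 4*X + 4*X/n (b(X, n) = 4*(X + (X + X)/(n + n)) = 4*(X + (2*X)/((2*n))) = 4*(X + (2*X)*(1/(2*n))) = 4*(X + X/n) = 4*X + 4*X/n)
Y = -355/6 (Y = -1/2 + (16*(2 - 24))/6 = -1/2 + (16*(-22))/6 = -1/2 + (1/6)*(-352) = -1/2 - 176/3 = -355/6 ≈ -59.167)
sqrt(Y + b(1 + 3*(-1), -1*(-23))) = sqrt(-355/6 + 4*(1 + 3*(-1))*(1 - 1*(-23))/((-1*(-23)))) = sqrt(-355/6 + 4*(1 - 3)*(1 + 23)/23) = sqrt(-355/6 + 4*(-2)*(1/23)*24) = sqrt(-355/6 - 192/23) = sqrt(-9317/138) = 11*I*sqrt(10626)/138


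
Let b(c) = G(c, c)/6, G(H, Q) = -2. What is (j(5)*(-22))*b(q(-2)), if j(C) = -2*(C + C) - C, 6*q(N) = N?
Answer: -550/3 ≈ -183.33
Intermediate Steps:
q(N) = N/6
b(c) = -⅓ (b(c) = -2/6 = -2*⅙ = -⅓)
j(C) = -5*C (j(C) = -4*C - C = -5*C)
(j(5)*(-22))*b(q(-2)) = (-5*5*(-22))*(-⅓) = -25*(-22)*(-⅓) = 550*(-⅓) = -550/3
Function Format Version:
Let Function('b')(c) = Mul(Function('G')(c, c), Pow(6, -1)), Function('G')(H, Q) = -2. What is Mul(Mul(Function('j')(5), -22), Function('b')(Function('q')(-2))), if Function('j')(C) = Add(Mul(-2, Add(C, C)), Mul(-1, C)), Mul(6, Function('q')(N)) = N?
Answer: Rational(-550, 3) ≈ -183.33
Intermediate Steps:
Function('q')(N) = Mul(Rational(1, 6), N)
Function('b')(c) = Rational(-1, 3) (Function('b')(c) = Mul(-2, Pow(6, -1)) = Mul(-2, Rational(1, 6)) = Rational(-1, 3))
Function('j')(C) = Mul(-5, C) (Function('j')(C) = Add(Mul(-2, Mul(2, C)), Mul(-1, C)) = Add(Mul(-4, C), Mul(-1, C)) = Mul(-5, C))
Mul(Mul(Function('j')(5), -22), Function('b')(Function('q')(-2))) = Mul(Mul(Mul(-5, 5), -22), Rational(-1, 3)) = Mul(Mul(-25, -22), Rational(-1, 3)) = Mul(550, Rational(-1, 3)) = Rational(-550, 3)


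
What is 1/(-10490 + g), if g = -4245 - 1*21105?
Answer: -1/35840 ≈ -2.7902e-5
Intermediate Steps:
g = -25350 (g = -4245 - 21105 = -25350)
1/(-10490 + g) = 1/(-10490 - 25350) = 1/(-35840) = -1/35840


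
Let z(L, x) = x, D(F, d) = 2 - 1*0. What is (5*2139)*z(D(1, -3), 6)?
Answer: 64170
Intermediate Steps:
D(F, d) = 2 (D(F, d) = 2 + 0 = 2)
(5*2139)*z(D(1, -3), 6) = (5*2139)*6 = 10695*6 = 64170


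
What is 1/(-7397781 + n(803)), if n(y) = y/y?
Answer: -1/7397780 ≈ -1.3518e-7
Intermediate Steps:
n(y) = 1
1/(-7397781 + n(803)) = 1/(-7397781 + 1) = 1/(-7397780) = -1/7397780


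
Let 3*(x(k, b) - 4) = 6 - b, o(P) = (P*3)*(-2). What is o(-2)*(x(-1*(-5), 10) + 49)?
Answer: 620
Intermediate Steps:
o(P) = -6*P (o(P) = (3*P)*(-2) = -6*P)
x(k, b) = 6 - b/3 (x(k, b) = 4 + (6 - b)/3 = 4 + (2 - b/3) = 6 - b/3)
o(-2)*(x(-1*(-5), 10) + 49) = (-6*(-2))*((6 - 1/3*10) + 49) = 12*((6 - 10/3) + 49) = 12*(8/3 + 49) = 12*(155/3) = 620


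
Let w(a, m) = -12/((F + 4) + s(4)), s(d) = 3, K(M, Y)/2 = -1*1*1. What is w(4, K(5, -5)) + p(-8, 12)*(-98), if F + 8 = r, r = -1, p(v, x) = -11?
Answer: 1084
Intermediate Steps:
F = -9 (F = -8 - 1 = -9)
K(M, Y) = -2 (K(M, Y) = 2*(-1*1*1) = 2*(-1*1) = 2*(-1) = -2)
w(a, m) = 6 (w(a, m) = -12/((-9 + 4) + 3) = -12/(-5 + 3) = -12/(-2) = -12*(-½) = 6)
w(4, K(5, -5)) + p(-8, 12)*(-98) = 6 - 11*(-98) = 6 + 1078 = 1084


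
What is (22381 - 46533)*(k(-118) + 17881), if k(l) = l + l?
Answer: -426162040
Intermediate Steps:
k(l) = 2*l
(22381 - 46533)*(k(-118) + 17881) = (22381 - 46533)*(2*(-118) + 17881) = -24152*(-236 + 17881) = -24152*17645 = -426162040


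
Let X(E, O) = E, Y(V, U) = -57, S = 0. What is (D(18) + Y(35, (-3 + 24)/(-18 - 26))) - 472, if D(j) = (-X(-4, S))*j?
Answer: -457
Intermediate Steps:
D(j) = 4*j (D(j) = (-1*(-4))*j = 4*j)
(D(18) + Y(35, (-3 + 24)/(-18 - 26))) - 472 = (4*18 - 57) - 472 = (72 - 57) - 472 = 15 - 472 = -457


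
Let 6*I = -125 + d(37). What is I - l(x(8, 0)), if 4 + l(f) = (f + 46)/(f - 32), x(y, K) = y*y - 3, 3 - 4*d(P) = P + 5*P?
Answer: -20635/696 ≈ -29.648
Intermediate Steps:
d(P) = ¾ - 3*P/2 (d(P) = ¾ - (P + 5*P)/4 = ¾ - 3*P/2)
x(y, K) = -3 + y² (x(y, K) = y² - 3 = -3 + y²)
l(f) = -4 + (46 + f)/(-32 + f) (l(f) = -4 + (f + 46)/(f - 32) = -4 + (46 + f)/(-32 + f))
I = -719/24 (I = (-125 + (¾ - 3/2*37))/6 = (-125 + (¾ - 111/2))/6 = (-125 - 219/4)/6 = (⅙)*(-719/4) = -719/24 ≈ -29.958)
I - l(x(8, 0)) = -719/24 - 3*(58 - (-3 + 8²))/(-32 + (-3 + 8²)) = -719/24 - 3*(58 - (-3 + 64))/(-32 + (-3 + 64)) = -719/24 - 3*(58 - 1*61)/(-32 + 61) = -719/24 - 3*(58 - 61)/29 = -719/24 - 3*(-3)/29 = -719/24 - 1*(-9/29) = -719/24 + 9/29 = -20635/696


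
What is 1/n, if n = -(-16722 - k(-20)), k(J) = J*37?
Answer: 1/15982 ≈ 6.2570e-5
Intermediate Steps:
k(J) = 37*J
n = 15982 (n = -(-16722 - 37*(-20)) = -(-16722 - 1*(-740)) = -(-16722 + 740) = -1*(-15982) = 15982)
1/n = 1/15982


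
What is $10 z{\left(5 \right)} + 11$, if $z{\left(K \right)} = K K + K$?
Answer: $311$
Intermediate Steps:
$z{\left(K \right)} = K + K^{2}$ ($z{\left(K \right)} = K^{2} + K = K + K^{2}$)
$10 z{\left(5 \right)} + 11 = 10 \cdot 5 \left(1 + 5\right) + 11 = 10 \cdot 5 \cdot 6 + 11 = 10 \cdot 30 + 11 = 300 + 11 = 311$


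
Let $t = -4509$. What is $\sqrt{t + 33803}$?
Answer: $\sqrt{29294} \approx 171.15$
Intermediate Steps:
$\sqrt{t + 33803} = \sqrt{-4509 + 33803} = \sqrt{29294}$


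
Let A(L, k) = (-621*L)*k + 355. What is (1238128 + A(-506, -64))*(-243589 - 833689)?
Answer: 20330369947718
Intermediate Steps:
A(L, k) = 355 - 621*L*k (A(L, k) = -621*L*k + 355 = 355 - 621*L*k)
(1238128 + A(-506, -64))*(-243589 - 833689) = (1238128 + (355 - 621*(-506)*(-64)))*(-243589 - 833689) = (1238128 + (355 - 20110464))*(-1077278) = (1238128 - 20110109)*(-1077278) = -18871981*(-1077278) = 20330369947718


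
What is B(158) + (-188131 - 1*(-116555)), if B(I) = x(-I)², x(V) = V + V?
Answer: 28280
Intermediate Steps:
x(V) = 2*V
B(I) = 4*I² (B(I) = (2*(-I))² = (-2*I)² = 4*I²)
B(158) + (-188131 - 1*(-116555)) = 4*158² + (-188131 - 1*(-116555)) = 4*24964 + (-188131 + 116555) = 99856 - 71576 = 28280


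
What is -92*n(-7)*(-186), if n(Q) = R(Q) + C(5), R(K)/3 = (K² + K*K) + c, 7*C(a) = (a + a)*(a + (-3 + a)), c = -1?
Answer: 5150712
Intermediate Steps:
C(a) = 2*a*(-3 + 2*a)/7 (C(a) = ((a + a)*(a + (-3 + a)))/7 = ((2*a)*(-3 + 2*a))/7 = (2*a*(-3 + 2*a))/7 = 2*a*(-3 + 2*a)/7)
R(K) = -3 + 6*K² (R(K) = 3*((K² + K*K) - 1) = 3*((K² + K²) - 1) = 3*(2*K² - 1) = 3*(-1 + 2*K²) = -3 + 6*K²)
n(Q) = 7 + 6*Q² (n(Q) = (-3 + 6*Q²) + (2/7)*5*(-3 + 2*5) = (-3 + 6*Q²) + (2/7)*5*(-3 + 10) = (-3 + 6*Q²) + (2/7)*5*7 = (-3 + 6*Q²) + 10 = 7 + 6*Q²)
-92*n(-7)*(-186) = -92*(7 + 6*(-7)²)*(-186) = -92*(7 + 6*49)*(-186) = -92*(7 + 294)*(-186) = -92*301*(-186) = -27692*(-186) = 5150712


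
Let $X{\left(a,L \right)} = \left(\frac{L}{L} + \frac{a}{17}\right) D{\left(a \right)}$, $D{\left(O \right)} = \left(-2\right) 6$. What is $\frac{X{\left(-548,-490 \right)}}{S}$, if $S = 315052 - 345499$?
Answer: $- \frac{708}{57511} \approx -0.012311$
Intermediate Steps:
$D{\left(O \right)} = -12$
$X{\left(a,L \right)} = -12 - \frac{12 a}{17}$ ($X{\left(a,L \right)} = \left(\frac{L}{L} + \frac{a}{17}\right) \left(-12\right) = \left(1 + a \frac{1}{17}\right) \left(-12\right) = \left(1 + \frac{a}{17}\right) \left(-12\right) = -12 - \frac{12 a}{17}$)
$S = -30447$ ($S = 315052 - 345499 = -30447$)
$\frac{X{\left(-548,-490 \right)}}{S} = \frac{-12 - - \frac{6576}{17}}{-30447} = \left(-12 + \frac{6576}{17}\right) \left(- \frac{1}{30447}\right) = \frac{6372}{17} \left(- \frac{1}{30447}\right) = - \frac{708}{57511}$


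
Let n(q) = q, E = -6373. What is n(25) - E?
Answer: 6398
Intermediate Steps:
n(25) - E = 25 - 1*(-6373) = 25 + 6373 = 6398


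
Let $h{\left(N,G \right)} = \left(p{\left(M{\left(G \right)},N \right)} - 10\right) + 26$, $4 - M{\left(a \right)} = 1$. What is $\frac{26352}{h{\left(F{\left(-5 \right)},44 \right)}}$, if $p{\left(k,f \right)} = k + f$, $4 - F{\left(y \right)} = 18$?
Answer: $\frac{26352}{5} \approx 5270.4$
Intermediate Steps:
$M{\left(a \right)} = 3$ ($M{\left(a \right)} = 4 - 1 = 3$)
$F{\left(y \right)} = -14$ ($F{\left(y \right)} = 4 - 18 = -14$)
$p{\left(k,f \right)} = f + k$
$h{\left(N,G \right)} = 19 + N$ ($h{\left(N,G \right)} = \left(\left(N + 3\right) - 10\right) + 26 = \left(\left(3 + N\right) - 10\right) + 26 = \left(-7 + N\right) + 26 = 19 + N$)
$\frac{26352}{h{\left(F{\left(-5 \right)},44 \right)}} = \frac{26352}{19 - 14} = \frac{26352}{5}$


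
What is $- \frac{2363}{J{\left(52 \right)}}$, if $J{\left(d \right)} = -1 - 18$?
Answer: $\frac{2363}{19} \approx 124.37$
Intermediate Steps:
$J{\left(d \right)} = -19$
$- \frac{2363}{J{\left(52 \right)}} = - \frac{2363}{-19} = \left(-2363\right) \left(- \frac{1}{19}\right) = \frac{2363}{19}$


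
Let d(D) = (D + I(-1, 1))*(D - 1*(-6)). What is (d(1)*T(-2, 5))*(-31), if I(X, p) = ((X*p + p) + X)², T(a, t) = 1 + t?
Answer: -2604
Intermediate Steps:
I(X, p) = (X + p + X*p)² (I(X, p) = ((p + X*p) + X)² = (X + p + X*p)²)
d(D) = (1 + D)*(6 + D) (d(D) = (D + (-1 + 1 - 1*1)²)*(D - 1*(-6)) = (D + (-1 + 1 - 1)²)*(D + 6) = (D + (-1)²)*(6 + D) = (D + 1)*(6 + D) = (1 + D)*(6 + D))
(d(1)*T(-2, 5))*(-31) = ((6 + 1² + 7*1)*(1 + 5))*(-31) = ((6 + 1 + 7)*6)*(-31) = (14*6)*(-31) = 84*(-31) = -2604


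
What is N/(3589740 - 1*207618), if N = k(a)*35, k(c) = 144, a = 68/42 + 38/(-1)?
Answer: 840/563687 ≈ 0.0014902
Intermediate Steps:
a = -764/21 (a = 68*(1/42) + 38*(-1) = 34/21 - 38 = -764/21 ≈ -36.381)
N = 5040 (N = 144*35 = 5040)
N/(3589740 - 1*207618) = 5040/(3589740 - 1*207618) = 5040/(3589740 - 207618) = 5040/3382122 = 5040*(1/3382122) = 840/563687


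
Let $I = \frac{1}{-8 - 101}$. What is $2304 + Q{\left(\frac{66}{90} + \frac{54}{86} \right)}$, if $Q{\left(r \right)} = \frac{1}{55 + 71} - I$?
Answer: $\frac{31643371}{13734} \approx 2304.0$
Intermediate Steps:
$I = - \frac{1}{109}$ ($I = \frac{1}{-109} = - \frac{1}{109} \approx -0.0091743$)
$Q{\left(r \right)} = \frac{235}{13734}$ ($Q{\left(r \right)} = \frac{1}{55 + 71} - - \frac{1}{109} = \frac{1}{126} + \frac{1}{109} = \frac{235}{13734}$)
$2304 + Q{\left(\frac{66}{90} + \frac{54}{86} \right)} = 2304 + \frac{235}{13734} = \frac{31643371}{13734}$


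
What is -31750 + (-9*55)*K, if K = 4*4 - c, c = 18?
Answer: -30760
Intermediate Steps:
K = -2 (K = 4*4 - 1*18 = 16 - 18 = -2)
-31750 + (-9*55)*K = -31750 - 9*55*(-2) = -31750 - 495*(-2) = -31750 + 990 = -30760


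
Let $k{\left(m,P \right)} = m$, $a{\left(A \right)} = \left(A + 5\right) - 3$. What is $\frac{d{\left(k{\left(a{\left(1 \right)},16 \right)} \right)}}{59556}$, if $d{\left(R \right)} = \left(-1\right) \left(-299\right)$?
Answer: $\frac{299}{59556} \approx 0.0050205$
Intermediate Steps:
$a{\left(A \right)} = 2 + A$ ($a{\left(A \right)} = \left(5 + A\right) - 3 = 2 + A$)
$d{\left(R \right)} = 299$
$\frac{d{\left(k{\left(a{\left(1 \right)},16 \right)} \right)}}{59556} = \frac{299}{59556}$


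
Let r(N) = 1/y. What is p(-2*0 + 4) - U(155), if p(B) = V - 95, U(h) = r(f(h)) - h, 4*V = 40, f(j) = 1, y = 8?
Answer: 559/8 ≈ 69.875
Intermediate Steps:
V = 10 (V = (¼)*40 = 10)
r(N) = ⅛ (r(N) = 1/8 = ⅛)
U(h) = ⅛ - h
p(B) = -85 (p(B) = 10 - 95 = -85)
p(-2*0 + 4) - U(155) = -85 - (⅛ - 1*155) = -85 - (⅛ - 155) = -85 - 1*(-1239/8) = -85 + 1239/8 = 559/8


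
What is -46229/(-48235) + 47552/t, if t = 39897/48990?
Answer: 3405114332461/58316115 ≈ 58391.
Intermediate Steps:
t = 13299/16330 (t = 39897*(1/48990) = 13299/16330 ≈ 0.81439)
-46229/(-48235) + 47552/t = -46229/(-48235) + 47552/(13299/16330) = -46229*(-1/48235) + 47552*(16330/13299) = 46229/48235 + 776524160/13299 = 3405114332461/58316115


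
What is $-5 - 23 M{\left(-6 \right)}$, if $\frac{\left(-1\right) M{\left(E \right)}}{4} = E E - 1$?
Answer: $3215$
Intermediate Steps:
$M{\left(E \right)} = 4 - 4 E^{2}$ ($M{\left(E \right)} = - 4 \left(E E - 1\right) = - 4 \left(E^{2} - 1\right) = - 4 \left(-1 + E^{2}\right) = 4 - 4 E^{2}$)
$-5 - 23 M{\left(-6 \right)} = -5 - 23 \left(4 - 4 \left(-6\right)^{2}\right) = -5 - 23 \left(4 - 144\right) = -5 - -3220 = -5 + 3220 = 3215$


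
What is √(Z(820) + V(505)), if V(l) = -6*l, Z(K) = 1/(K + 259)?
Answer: I*√3527649151/1079 ≈ 55.045*I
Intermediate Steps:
Z(K) = 1/(259 + K)
√(Z(820) + V(505)) = √(1/(259 + 820) - 6*505) = √(1/1079 - 3030) = √(-3269369/1079) = I*√3527649151/1079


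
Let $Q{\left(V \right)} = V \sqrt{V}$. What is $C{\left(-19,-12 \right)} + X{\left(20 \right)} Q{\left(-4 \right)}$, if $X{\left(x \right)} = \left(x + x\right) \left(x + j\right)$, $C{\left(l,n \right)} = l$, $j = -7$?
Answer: $-19 - 4160 i \approx -19.0 - 4160.0 i$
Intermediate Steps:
$X{\left(x \right)} = 2 x \left(-7 + x\right)$ ($X{\left(x \right)} = \left(x + x\right) \left(x - 7\right) = 2 x \left(-7 + x\right)$)
$Q{\left(V \right)} = V^{\frac{3}{2}}$
$C{\left(-19,-12 \right)} + X{\left(20 \right)} Q{\left(-4 \right)} = -19 + 2 \cdot 20 \left(-7 + 20\right) \left(-4\right)^{\frac{3}{2}} = -19 + 2 \cdot 20 \cdot 13 \left(- 8 i\right) = -19 + 520 \left(- 8 i\right) = -19 - 4160 i$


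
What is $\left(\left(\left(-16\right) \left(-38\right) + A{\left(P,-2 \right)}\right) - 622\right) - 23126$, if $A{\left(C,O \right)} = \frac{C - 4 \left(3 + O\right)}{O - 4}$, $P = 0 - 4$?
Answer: $- \frac{69416}{3} \approx -23139.0$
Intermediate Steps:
$P = -4$ ($P = 0 - 4 = -4$)
$A{\left(C,O \right)} = \frac{-12 + C - 4 O}{-4 + O}$ ($A{\left(C,O \right)} = \frac{C - \left(12 + 4 O\right)}{-4 + O} = \frac{-12 + C - 4 O}{-4 + O}$)
$\left(\left(\left(-16\right) \left(-38\right) + A{\left(P,-2 \right)}\right) - 622\right) - 23126 = \left(\left(\left(-16\right) \left(-38\right) + \frac{-12 - 4 - -8}{-4 - 2}\right) - 622\right) - 23126 = \left(\left(608 + \frac{-12 - 4 + 8}{-6}\right) - 622\right) - 23126 = \left(\left(608 - - \frac{4}{3}\right) - 622\right) - 23126 = \left(\left(608 + \frac{4}{3}\right) - 622\right) - 23126 = \left(\frac{1828}{3} - 622\right) - 23126 = - \frac{38}{3} - 23126 = - \frac{69416}{3}$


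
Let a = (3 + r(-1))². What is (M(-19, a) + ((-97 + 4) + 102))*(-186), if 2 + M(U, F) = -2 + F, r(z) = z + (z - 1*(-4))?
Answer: -5580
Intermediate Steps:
r(z) = 4 + 2*z (r(z) = z + (z + 4) = z + (4 + z) = 4 + 2*z)
a = 25 (a = (3 + (4 + 2*(-1)))² = (3 + (4 - 2))² = (3 + 2)² = 5² = 25)
M(U, F) = -4 + F (M(U, F) = -2 + (-2 + F) = -4 + F)
(M(-19, a) + ((-97 + 4) + 102))*(-186) = ((-4 + 25) + ((-97 + 4) + 102))*(-186) = (21 + (-93 + 102))*(-186) = (21 + 9)*(-186) = 30*(-186) = -5580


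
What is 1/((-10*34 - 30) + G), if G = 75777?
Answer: 1/75407 ≈ 1.3261e-5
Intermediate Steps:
1/((-10*34 - 30) + G) = 1/((-10*34 - 30) + 75777) = 1/((-340 - 30) + 75777) = 1/(-370 + 75777) = 1/75407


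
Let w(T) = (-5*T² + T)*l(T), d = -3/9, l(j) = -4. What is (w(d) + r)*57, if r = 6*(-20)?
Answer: -19912/3 ≈ -6637.3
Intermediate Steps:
r = -120
d = -⅓ (d = -3*⅑ = -⅓ ≈ -0.33333)
w(T) = -4*T + 20*T² (w(T) = (-5*T² + T)*(-4) = (T - 5*T²)*(-4) = -4*T + 20*T²)
(w(d) + r)*57 = (4*(-⅓)*(-1 + 5*(-⅓)) - 120)*57 = (4*(-⅓)*(-1 - 5/3) - 120)*57 = (4*(-⅓)*(-8/3) - 120)*57 = (32/9 - 120)*57 = -1048/9*57 = -19912/3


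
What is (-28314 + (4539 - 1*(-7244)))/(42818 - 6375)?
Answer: -16531/36443 ≈ -0.45361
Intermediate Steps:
(-28314 + (4539 - 1*(-7244)))/(42818 - 6375) = (-28314 + (4539 + 7244))/36443 = (-28314 + 11783)*(1/36443) = -16531*1/36443 = -16531/36443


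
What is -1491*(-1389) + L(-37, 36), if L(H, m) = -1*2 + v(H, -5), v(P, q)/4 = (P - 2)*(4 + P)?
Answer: 2076145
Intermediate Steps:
v(P, q) = 4*(-2 + P)*(4 + P) (v(P, q) = 4*((P - 2)*(4 + P)) = 4*((-2 + P)*(4 + P)) = 4*(-2 + P)*(4 + P))
L(H, m) = -34 + 4*H² + 8*H (L(H, m) = -1*2 + (-32 + 4*H² + 8*H) = -2 + (-32 + 4*H² + 8*H) = -34 + 4*H² + 8*H)
-1491*(-1389) + L(-37, 36) = -1491*(-1389) + (-34 + 4*(-37)² + 8*(-37)) = 2070999 + (-34 + 4*1369 - 296) = 2070999 + (-34 + 5476 - 296) = 2070999 + 5146 = 2076145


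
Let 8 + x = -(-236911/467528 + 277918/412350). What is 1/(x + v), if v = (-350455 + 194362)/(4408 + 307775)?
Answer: -3343569609769800/28979584959268049 ≈ -0.11538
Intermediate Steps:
x = -787262781127/96392585400 (x = -8 - (-236911/467528 + 277918/412350) = -8 - (-236911*1/467528 + 277918*(1/412350)) = -8 - (-236911/467528 + 138959/206175) = -8 - 1*16122097927/96392585400 = -8 - 16122097927/96392585400 = -787262781127/96392585400 ≈ -8.1673)
v = -52031/104061 (v = -156093/312183 = -156093*1/312183 = -52031/104061 ≈ -0.50000)
1/(x + v) = 1/(-787262781127/96392585400 - 52031/104061) = 1/(-28979584959268049/3343569609769800) = -3343569609769800/28979584959268049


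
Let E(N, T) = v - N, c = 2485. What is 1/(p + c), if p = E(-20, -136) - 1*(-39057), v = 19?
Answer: 1/41581 ≈ 2.4049e-5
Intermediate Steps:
E(N, T) = 19 - N
p = 39096 (p = (19 - 1*(-20)) - 1*(-39057) = (19 + 20) + 39057 = 39 + 39057 = 39096)
1/(p + c) = 1/(39096 + 2485) = 1/41581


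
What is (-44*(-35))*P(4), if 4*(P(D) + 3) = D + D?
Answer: -1540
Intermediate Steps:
P(D) = -3 + D/2 (P(D) = -3 + (D + D)/4 = -3 + (2*D)/4 = -3 + D/2)
(-44*(-35))*P(4) = (-44*(-35))*(-3 + (1/2)*4) = 1540*(-3 + 2) = 1540*(-1) = -1540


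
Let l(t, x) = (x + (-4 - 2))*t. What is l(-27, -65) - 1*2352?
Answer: -435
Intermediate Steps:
l(t, x) = t*(-6 + x) (l(t, x) = (x - 6)*t = (-6 + x)*t = t*(-6 + x))
l(-27, -65) - 1*2352 = -27*(-6 - 65) - 1*2352 = -27*(-71) - 2352 = 1917 - 2352 = -435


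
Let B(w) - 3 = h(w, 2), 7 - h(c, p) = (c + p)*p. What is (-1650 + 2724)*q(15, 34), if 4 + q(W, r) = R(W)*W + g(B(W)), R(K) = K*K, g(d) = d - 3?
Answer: 3591456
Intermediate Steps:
h(c, p) = 7 - p*(c + p) (h(c, p) = 7 - (c + p)*p = 7 - p*(c + p))
B(w) = 6 - 2*w (B(w) = 3 + (7 - 1*2² - 1*w*2) = 3 + (7 - 1*4 - 2*w) = 3 + (7 - 4 - 2*w) = 3 + (3 - 2*w) = 6 - 2*w)
g(d) = -3 + d
R(K) = K²
q(W, r) = -1 + W³ - 2*W (q(W, r) = -4 + (W²*W + (-3 + (6 - 2*W))) = -4 + (W³ + (3 - 2*W)) = -4 + (3 + W³ - 2*W) = -1 + W³ - 2*W)
(-1650 + 2724)*q(15, 34) = (-1650 + 2724)*(-1 + 15³ - 2*15) = 1074*(-1 + 3375 - 30) = 1074*3344 = 3591456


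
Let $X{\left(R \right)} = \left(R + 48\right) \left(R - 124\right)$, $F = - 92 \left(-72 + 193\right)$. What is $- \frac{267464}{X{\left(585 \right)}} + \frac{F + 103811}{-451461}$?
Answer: $- \frac{49264833977}{43914062931} \approx -1.1218$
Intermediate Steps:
$F = -11132$ ($F = \left(-92\right) 121 = -11132$)
$X{\left(R \right)} = \left(-124 + R\right) \left(48 + R\right)$ ($X{\left(R \right)} = \left(48 + R\right) \left(-124 + R\right) = \left(-124 + R\right) \left(48 + R\right)$)
$- \frac{267464}{X{\left(585 \right)}} + \frac{F + 103811}{-451461} = - \frac{267464}{-5952 + 585^{2} - 44460} + \frac{-11132 + 103811}{-451461} = - \frac{267464}{-5952 + 342225 - 44460} + 92679 \left(- \frac{1}{451461}\right) = - \frac{267464}{291813} - \frac{30893}{150487} = - \frac{49264833977}{43914062931}$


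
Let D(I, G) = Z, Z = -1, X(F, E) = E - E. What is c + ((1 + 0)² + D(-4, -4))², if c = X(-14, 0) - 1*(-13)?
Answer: 13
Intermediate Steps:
X(F, E) = 0
D(I, G) = -1
c = 13 (c = 0 - 1*(-13) = 0 + 13 = 13)
c + ((1 + 0)² + D(-4, -4))² = 13 + ((1 + 0)² - 1)² = 13 + (1² - 1)² = 13 + (1 - 1)² = 13 + 0² = 13 + 0 = 13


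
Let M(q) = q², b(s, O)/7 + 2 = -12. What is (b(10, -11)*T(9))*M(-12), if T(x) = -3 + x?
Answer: -84672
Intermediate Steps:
b(s, O) = -98 (b(s, O) = -14 + 7*(-12) = -14 - 84 = -98)
(b(10, -11)*T(9))*M(-12) = -98*(-3 + 9)*(-12)² = -98*6*144 = -588*144 = -84672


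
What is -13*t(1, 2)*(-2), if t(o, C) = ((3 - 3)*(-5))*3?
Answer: 0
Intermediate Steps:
t(o, C) = 0 (t(o, C) = (0*(-5))*3 = 0*3 = 0)
-13*t(1, 2)*(-2) = -13*0*(-2) = 0*(-2) = 0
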